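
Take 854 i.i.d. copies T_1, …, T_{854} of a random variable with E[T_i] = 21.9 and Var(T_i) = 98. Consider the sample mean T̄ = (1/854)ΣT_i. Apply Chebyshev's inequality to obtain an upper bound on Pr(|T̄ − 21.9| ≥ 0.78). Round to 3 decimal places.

0.189

Var(T̄) = Var(T_i)/n = 98/854 = 0.11475.
Chebyshev: Pr(|T̄ − 21.9| ≥ 0.78) ≤ Var(T̄)/(0.78)² = 98/(854·0.78²) = 0.1886.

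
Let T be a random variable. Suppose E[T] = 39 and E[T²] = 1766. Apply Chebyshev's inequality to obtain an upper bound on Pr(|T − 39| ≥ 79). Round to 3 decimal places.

Var(T) = E[T²] − (E[T])² = 1766 − 1521 = 245.
Chebyshev's inequality: Pr(|T − μ| ≥ t) ≤ Var(T)/t² = 245/6241 = 0.0393.

0.039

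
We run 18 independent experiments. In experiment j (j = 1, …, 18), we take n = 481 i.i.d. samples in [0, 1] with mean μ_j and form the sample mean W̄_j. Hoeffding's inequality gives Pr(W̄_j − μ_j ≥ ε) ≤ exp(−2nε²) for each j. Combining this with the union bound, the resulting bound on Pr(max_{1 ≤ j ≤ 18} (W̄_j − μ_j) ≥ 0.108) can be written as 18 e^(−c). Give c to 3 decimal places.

11.221

Union bound over the 18 events: Pr(max_{1 ≤ j ≤ 18} (W̄_j − μ_j) ≥ 0.108) ≤ 18·exp(−2nε²) = 18 exp(−2·481·0.108²).
So c = 2·481·0.108² = 11.2208.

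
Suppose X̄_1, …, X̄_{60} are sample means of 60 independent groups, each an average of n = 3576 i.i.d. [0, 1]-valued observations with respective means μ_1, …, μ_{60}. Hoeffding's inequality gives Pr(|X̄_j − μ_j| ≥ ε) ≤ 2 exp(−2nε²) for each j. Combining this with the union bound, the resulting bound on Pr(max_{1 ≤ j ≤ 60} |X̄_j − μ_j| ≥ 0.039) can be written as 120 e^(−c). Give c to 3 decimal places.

10.878

Union bound over the 60 events: Pr(max_{1 ≤ j ≤ 60} |X̄_j − μ_j| ≥ 0.039) ≤ 60·2·exp(−2nε²) = 120 exp(−2·3576·0.039²).
So c = 2·3576·0.039² = 10.8782.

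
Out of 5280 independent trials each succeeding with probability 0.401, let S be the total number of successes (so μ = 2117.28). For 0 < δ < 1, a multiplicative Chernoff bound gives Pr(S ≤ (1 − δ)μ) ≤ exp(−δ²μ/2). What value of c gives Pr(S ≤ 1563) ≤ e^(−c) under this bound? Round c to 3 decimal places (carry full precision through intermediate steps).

Write 1563 = (1 − δ)μ, so δ = 1 − 1563/2117.28 = 0.2617887…
Then the exponent is δ²μ/2 = (μ − 1563)²/(2μ) = 72.552123.

72.552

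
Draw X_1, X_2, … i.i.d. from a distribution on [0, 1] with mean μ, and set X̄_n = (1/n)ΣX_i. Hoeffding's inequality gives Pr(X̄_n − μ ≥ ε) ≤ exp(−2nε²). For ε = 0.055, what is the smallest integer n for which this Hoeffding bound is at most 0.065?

Require exp(−2nε²) ≤ 0.065, i.e. 2nε² ≥ ln(1/0.065) = 2.733368.
So n ≥ 2.733368 / (2·0.055²) = 451.796.
The smallest integer n is 452.

452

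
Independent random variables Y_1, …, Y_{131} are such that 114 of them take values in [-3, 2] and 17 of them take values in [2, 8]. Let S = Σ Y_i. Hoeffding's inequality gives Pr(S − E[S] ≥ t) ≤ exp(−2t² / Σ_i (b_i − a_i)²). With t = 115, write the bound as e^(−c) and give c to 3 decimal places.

7.640

Σ(b_i − a_i)² = 114·5² + 17·6² = 3462.
c = 2t² / 3462 = 2·115² / 3462 = 7.6401.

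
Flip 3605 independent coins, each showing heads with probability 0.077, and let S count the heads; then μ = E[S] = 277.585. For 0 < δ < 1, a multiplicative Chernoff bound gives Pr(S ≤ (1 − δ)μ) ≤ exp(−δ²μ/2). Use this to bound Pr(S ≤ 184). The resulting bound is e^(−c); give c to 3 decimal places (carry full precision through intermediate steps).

Write 184 = (1 − δ)μ, so δ = 1 − 184/277.585 = 0.33714…
Then the exponent is δ²μ/2 = (μ − 184)²/(2μ) = 15.775622.

15.776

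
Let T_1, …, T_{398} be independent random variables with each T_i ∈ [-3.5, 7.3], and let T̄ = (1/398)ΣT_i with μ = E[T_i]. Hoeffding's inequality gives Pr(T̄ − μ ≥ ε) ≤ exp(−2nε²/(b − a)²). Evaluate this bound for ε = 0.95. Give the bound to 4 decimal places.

Exponent: 2nε²/(b − a)² = 2·398·0.95² / 10.8² = 6.15904.
Bound = exp(−6.15904) = 0.00211.

0.0021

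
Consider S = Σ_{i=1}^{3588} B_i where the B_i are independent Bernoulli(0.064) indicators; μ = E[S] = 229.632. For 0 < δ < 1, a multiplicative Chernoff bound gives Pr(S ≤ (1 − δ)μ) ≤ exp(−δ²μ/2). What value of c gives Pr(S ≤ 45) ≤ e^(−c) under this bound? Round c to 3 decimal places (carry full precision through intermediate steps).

Write 45 = (1 − δ)μ, so δ = 1 − 45/229.632 = 0.8040343…
Then the exponent is δ²μ/2 = (μ − 45)²/(2μ) = 74.225229.

74.225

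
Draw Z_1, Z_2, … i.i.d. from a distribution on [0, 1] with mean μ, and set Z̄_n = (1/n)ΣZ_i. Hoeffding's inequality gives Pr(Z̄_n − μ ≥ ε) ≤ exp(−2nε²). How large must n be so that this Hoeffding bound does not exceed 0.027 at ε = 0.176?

Require exp(−2nε²) ≤ 0.027, i.e. 2nε² ≥ ln(1/0.027) = 3.611918.
So n ≥ 3.611918 / (2·0.176²) = 58.302.
The smallest integer n is 59.

59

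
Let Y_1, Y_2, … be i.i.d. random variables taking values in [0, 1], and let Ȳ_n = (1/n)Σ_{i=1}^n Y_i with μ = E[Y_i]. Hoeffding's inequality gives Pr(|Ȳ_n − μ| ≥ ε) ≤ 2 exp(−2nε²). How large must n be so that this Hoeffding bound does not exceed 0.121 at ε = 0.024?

2435

Require 2·exp(−2nε²) ≤ 0.121, i.e. 2nε² ≥ ln(2/0.121) = 2.805112.
So n ≥ 2.805112 / (2·0.024²) = 2434.993.
The smallest integer n is 2435.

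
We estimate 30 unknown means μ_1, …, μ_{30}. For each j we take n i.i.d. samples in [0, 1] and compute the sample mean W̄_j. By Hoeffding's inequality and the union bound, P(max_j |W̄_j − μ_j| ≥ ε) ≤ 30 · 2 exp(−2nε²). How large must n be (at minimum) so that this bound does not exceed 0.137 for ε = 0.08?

Need 2·30·exp(−2nε²) ≤ 0.137, i.e. exp(−2nε²) ≤ 0.137/60.
So 2nε² ≥ ln(60/0.137) = 6.082119.
Hence n ≥ 6.082119/(2·0.08²) = 475.166.
The smallest integer n is 476.

476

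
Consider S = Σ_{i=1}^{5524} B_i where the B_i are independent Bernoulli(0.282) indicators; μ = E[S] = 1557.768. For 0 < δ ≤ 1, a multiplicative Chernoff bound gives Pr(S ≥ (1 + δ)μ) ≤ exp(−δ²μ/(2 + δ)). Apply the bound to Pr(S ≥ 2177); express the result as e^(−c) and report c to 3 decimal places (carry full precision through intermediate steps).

Write 2177 = (1 + δ)μ, so δ = 2177/1557.768 − 1 = 0.3975123…
Then the exponent is δ²μ/(2 + δ) = (2177 − μ)² / (μ·(2 + δ)) = 102.669903.

102.670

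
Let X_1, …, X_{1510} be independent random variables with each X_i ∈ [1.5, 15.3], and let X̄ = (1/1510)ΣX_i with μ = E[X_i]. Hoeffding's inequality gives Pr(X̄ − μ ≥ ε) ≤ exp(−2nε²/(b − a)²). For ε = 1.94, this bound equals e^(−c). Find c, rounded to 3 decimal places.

c = 2nε²/(b − a)² = 2·1510·1.94² / 13.8² = 59.6832.

59.683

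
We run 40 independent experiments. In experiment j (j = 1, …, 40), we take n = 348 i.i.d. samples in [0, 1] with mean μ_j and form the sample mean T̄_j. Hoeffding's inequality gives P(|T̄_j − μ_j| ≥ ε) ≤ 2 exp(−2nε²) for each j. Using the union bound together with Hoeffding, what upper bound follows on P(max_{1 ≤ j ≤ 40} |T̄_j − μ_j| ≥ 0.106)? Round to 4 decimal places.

Per-experiment Hoeffding bound: 2·exp(−2·348·0.106²) = 2·exp(−7.82026) = 0.00080304.
Union bound over 40 events: 40·0.00080304 = 0.03212.

0.0321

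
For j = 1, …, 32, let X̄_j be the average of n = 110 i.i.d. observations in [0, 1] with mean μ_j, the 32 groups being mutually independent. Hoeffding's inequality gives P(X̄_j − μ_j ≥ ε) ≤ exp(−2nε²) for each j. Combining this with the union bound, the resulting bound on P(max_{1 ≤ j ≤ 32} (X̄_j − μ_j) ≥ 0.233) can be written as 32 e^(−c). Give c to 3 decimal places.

Union bound over the 32 events: P(max_{1 ≤ j ≤ 32} (X̄_j − μ_j) ≥ 0.233) ≤ 32·exp(−2nε²) = 32 exp(−2·110·0.233²).
So c = 2·110·0.233² = 11.9436.

11.944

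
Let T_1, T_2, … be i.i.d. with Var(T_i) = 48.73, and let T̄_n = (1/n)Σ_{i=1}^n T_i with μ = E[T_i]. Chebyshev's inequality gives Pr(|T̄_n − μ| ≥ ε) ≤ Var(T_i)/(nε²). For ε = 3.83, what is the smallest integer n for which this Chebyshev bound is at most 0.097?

Require 48.73/(n·3.83²) ≤ 0.097, i.e. n ≥ 48.73/(0.097·3.83²) = 34.247.
The smallest integer n is 35.

35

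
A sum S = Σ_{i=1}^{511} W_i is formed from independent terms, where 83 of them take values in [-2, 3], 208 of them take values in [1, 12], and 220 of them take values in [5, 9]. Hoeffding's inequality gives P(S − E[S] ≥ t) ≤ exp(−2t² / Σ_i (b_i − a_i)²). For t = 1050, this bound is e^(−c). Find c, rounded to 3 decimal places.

71.677

Σ(b_i − a_i)² = 83·5² + 208·11² + 220·4² = 30763.
c = 2t² / 30763 = 2·1050² / 30763 = 71.6770.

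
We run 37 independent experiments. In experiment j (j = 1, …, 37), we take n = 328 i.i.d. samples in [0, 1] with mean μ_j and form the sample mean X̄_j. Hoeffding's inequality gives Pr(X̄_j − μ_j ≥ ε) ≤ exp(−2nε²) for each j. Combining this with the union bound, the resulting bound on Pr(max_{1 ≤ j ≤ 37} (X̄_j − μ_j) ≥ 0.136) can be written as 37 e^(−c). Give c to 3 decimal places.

Union bound over the 37 events: Pr(max_{1 ≤ j ≤ 37} (X̄_j − μ_j) ≥ 0.136) ≤ 37·exp(−2nε²) = 37 exp(−2·328·0.136²).
So c = 2·328·0.136² = 12.1334.

12.133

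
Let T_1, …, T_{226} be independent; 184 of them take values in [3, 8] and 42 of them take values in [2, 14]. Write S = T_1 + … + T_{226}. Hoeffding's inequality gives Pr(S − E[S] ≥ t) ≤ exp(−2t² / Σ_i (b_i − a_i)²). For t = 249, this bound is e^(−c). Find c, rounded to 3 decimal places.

11.646

Σ(b_i − a_i)² = 184·5² + 42·12² = 10648.
c = 2t² / 10648 = 2·249² / 10648 = 11.6456.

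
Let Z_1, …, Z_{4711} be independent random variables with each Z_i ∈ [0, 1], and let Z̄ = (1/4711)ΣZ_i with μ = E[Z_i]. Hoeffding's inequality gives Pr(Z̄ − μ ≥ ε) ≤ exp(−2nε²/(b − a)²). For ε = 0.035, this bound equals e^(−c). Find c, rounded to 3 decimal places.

c = 2nε²/(b − a)² = 2·4711·0.035² / 1² = 11.5419.

11.542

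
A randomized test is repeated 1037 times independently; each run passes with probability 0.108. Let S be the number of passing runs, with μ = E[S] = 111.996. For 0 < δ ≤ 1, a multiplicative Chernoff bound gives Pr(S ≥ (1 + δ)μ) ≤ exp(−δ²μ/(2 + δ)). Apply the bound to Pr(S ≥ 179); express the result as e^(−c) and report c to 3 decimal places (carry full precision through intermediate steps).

Write 179 = (1 + δ)μ, so δ = 179/111.996 − 1 = 0.5982714…
Then the exponent is δ²μ/(2 + δ) = (179 − μ)² / (μ·(2 + δ)) = 15.428171.

15.428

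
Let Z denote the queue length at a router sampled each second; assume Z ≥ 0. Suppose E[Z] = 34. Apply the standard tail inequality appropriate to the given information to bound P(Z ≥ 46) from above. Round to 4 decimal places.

Only the mean of a non-negative variable is known, so Markov's inequality is the applicable tail bound.
Markov's inequality: for a non-negative random variable, P(Z ≥ a) ≤ E[Z]/a.
Here E[Z] = 34 and a = 46, so the bound is 34/46 = 0.7391.

0.7391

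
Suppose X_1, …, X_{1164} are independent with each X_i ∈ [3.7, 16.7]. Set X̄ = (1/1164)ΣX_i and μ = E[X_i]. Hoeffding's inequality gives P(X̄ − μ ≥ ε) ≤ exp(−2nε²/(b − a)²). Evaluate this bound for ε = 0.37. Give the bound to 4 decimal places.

0.1517

Exponent: 2nε²/(b − a)² = 2·1164·0.37² / 13² = 1.88582.
Bound = exp(−1.88582) = 0.15170.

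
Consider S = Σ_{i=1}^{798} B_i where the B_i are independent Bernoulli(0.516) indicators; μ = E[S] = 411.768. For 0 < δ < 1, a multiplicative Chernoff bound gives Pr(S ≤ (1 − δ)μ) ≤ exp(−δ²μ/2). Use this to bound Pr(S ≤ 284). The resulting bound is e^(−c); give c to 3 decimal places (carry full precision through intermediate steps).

Write 284 = (1 − δ)μ, so δ = 1 − 284/411.768 = 0.3102912…
Then the exponent is δ²μ/2 = (μ − 284)²/(2μ) = 19.822645.

19.823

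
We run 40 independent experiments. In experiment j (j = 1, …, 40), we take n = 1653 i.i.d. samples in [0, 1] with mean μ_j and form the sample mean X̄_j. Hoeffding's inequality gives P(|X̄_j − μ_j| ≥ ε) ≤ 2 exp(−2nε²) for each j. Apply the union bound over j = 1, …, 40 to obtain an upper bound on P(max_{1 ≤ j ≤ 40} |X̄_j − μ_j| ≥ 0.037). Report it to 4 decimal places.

Per-experiment Hoeffding bound: 2·exp(−2·1653·0.037²) = 2·exp(−4.52591) = 0.02165.
Union bound over 40 events: 40·0.02165 = 0.86599.

0.8660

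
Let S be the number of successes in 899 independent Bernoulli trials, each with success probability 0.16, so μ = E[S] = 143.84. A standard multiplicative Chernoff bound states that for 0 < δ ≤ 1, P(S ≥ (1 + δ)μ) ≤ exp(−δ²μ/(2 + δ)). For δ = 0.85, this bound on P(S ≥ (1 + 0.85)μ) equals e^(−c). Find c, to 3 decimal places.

36.465

c = δ²μ/(2 + δ) = 0.85²·143.84/(2 + 0.85) = 36.4647.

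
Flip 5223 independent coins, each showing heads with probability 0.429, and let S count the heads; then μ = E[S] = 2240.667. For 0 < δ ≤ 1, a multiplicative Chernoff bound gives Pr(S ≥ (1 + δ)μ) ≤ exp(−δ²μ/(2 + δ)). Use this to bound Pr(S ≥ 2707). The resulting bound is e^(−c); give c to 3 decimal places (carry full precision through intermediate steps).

43.953

Write 2707 = (1 + δ)μ, so δ = 2707/2240.667 − 1 = 0.2081224…
Then the exponent is δ²μ/(2 + δ) = (2707 − μ)² / (μ·(2 + δ)) = 43.953335.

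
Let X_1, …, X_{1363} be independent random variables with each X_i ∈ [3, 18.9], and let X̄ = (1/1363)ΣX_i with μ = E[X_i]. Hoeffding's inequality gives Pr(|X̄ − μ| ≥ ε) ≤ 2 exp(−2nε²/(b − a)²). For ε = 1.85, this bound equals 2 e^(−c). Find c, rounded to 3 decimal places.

c = 2nε²/(b − a)² = 2·1363·1.85² / 15.9² = 36.9041.

36.904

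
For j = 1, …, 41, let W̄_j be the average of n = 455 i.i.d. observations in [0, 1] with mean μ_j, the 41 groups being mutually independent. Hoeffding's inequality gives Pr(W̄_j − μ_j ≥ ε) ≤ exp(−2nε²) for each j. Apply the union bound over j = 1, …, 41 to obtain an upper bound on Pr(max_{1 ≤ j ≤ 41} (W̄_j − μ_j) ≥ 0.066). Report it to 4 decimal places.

0.7785

Per-experiment Hoeffding bound: exp(−2·455·0.066²) = exp(−3.96396) = 0.018988.
Union bound over 41 events: 41·0.018988 = 0.77850.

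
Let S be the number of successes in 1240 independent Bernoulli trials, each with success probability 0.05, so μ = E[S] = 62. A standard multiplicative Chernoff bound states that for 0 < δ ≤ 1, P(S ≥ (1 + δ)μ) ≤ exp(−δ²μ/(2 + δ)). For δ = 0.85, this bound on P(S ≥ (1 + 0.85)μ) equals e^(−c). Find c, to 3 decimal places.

15.718

c = δ²μ/(2 + δ) = 0.85²·62/(2 + 0.85) = 15.7175.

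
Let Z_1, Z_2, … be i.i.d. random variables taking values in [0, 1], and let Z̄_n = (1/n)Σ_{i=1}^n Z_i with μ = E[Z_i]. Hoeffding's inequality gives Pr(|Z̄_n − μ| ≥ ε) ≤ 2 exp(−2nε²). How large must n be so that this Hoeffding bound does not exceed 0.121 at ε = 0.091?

170

Require 2·exp(−2nε²) ≤ 0.121, i.e. 2nε² ≥ ln(2/0.121) = 2.805112.
So n ≥ 2.805112 / (2·0.091²) = 169.370.
The smallest integer n is 170.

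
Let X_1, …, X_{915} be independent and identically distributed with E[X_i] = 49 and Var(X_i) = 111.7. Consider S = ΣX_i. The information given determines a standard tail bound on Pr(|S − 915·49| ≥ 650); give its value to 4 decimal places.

0.2419

With mean and variance of each term known, Chebyshev's inequality bounds the deviation of the sum (or sample mean).
Var(S) = n·Var(X_i) = 915·111.7 = 102205.5.
Chebyshev: Pr(|S − 915·49| ≥ 650) ≤ Var(S)/650² = 102205.5/422500 = 0.2419.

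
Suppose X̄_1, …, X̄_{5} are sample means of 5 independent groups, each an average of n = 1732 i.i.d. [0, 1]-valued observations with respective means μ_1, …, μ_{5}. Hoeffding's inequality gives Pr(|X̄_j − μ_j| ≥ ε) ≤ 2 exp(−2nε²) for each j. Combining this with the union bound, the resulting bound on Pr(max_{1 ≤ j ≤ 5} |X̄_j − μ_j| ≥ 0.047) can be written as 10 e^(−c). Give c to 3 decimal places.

7.652

Union bound over the 5 events: Pr(max_{1 ≤ j ≤ 5} |X̄_j − μ_j| ≥ 0.047) ≤ 5·2·exp(−2nε²) = 10 exp(−2·1732·0.047²).
So c = 2·1732·0.047² = 7.6520.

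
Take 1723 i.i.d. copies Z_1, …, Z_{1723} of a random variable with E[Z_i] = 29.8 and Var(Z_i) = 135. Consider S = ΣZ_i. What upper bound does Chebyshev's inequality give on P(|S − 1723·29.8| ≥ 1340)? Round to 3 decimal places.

0.130

Var(S) = n·Var(Z_i) = 1723·135 = 232605.
Chebyshev: P(|S − 1723·29.8| ≥ 1340) ≤ Var(S)/1340² = 232605/1795600 = 0.1295.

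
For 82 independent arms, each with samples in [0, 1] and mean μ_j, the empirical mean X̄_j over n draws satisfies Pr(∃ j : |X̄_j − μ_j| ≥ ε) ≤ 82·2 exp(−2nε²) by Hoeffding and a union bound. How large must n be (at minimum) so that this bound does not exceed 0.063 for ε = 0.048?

1707

Need 2·82·exp(−2nε²) ≤ 0.063, i.e. exp(−2nε²) ≤ 0.063/164.
So 2nε² ≥ ln(164/0.063) = 7.864487.
Hence n ≥ 7.864487/(2·0.048²) = 1706.703.
The smallest integer n is 1707.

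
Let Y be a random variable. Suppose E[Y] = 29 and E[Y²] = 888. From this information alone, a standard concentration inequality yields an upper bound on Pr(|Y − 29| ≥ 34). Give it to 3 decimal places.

0.041

The first two moments determine the variance, so Chebyshev's inequality is the sharpest standard bound available.
Var(Y) = E[Y²] − (E[Y])² = 888 − 841 = 47.
Chebyshev's inequality: Pr(|Y − μ| ≥ t) ≤ Var(Y)/t² = 47/1156 = 0.0407.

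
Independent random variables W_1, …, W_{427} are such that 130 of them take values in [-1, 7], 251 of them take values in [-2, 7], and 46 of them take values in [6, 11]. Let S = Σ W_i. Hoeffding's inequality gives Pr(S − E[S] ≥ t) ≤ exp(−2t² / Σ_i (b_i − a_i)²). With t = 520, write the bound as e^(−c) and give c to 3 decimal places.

Σ(b_i − a_i)² = 130·8² + 251·9² + 46·5² = 29801.
c = 2t² / 29801 = 2·520² / 29801 = 18.1470.

18.147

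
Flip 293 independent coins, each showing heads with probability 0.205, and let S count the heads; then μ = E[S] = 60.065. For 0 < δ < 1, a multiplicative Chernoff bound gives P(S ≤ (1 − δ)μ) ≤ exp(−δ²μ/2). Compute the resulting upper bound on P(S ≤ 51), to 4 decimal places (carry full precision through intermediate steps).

0.5046

Write 51 = (1 − δ)μ, so δ = 1 − 51/60.065 = 0.1509198…
Then the exponent is δ²μ/2 = (μ − 51)²/(2μ) = 0.684044.
Bound = exp(−0.684044) = 0.50457.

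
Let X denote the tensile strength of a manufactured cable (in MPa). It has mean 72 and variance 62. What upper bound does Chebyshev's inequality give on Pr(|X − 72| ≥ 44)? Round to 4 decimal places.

0.0320

Chebyshev: Pr(|X − μ| ≥ t) ≤ Var(X)/t².
Bound = 62 / 1936 = 0.0320.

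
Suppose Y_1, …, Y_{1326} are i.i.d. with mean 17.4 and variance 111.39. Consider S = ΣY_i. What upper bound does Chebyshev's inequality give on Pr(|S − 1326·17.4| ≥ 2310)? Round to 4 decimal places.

0.0277

Var(S) = n·Var(Y_i) = 1326·111.39 = 147703.14.
Chebyshev: Pr(|S − 1326·17.4| ≥ 2310) ≤ Var(S)/2310² = 147703.14/5336100 = 0.0277.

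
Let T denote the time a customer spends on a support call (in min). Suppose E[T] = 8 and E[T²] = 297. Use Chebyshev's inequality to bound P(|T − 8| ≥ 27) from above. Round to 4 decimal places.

Var(T) = E[T²] − (E[T])² = 297 − 64 = 233.
Chebyshev's inequality: P(|T − μ| ≥ t) ≤ Var(T)/t² = 233/729 = 0.3196.

0.3196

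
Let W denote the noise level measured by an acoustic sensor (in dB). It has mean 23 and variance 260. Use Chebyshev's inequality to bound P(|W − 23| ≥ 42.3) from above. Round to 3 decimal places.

0.145

Chebyshev: P(|W − μ| ≥ t) ≤ Var(W)/t².
Bound = 260 / 1789.29 = 0.1453.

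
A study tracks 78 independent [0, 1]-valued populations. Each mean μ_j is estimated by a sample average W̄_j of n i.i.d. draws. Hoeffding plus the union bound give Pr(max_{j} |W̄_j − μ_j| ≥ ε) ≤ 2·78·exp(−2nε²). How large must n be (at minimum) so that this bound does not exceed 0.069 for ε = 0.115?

293

Need 2·78·exp(−2nε²) ≤ 0.069, i.e. exp(−2nε²) ≤ 0.069/156.
So 2nε² ≥ ln(156/0.069) = 7.723505.
Hence n ≥ 7.723505/(2·0.115²) = 292.004.
The smallest integer n is 293.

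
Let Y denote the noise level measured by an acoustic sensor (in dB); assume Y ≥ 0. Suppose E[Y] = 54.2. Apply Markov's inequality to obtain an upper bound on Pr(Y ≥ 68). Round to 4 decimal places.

0.7971

Markov's inequality: for a non-negative random variable, Pr(Y ≥ a) ≤ E[Y]/a.
Here E[Y] = 54.2 and a = 68, so the bound is 54.2/68 = 0.7971.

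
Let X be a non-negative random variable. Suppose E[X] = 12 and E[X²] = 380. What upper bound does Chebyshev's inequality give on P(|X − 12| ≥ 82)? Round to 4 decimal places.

0.0351

Var(X) = E[X²] − (E[X])² = 380 − 144 = 236.
Chebyshev's inequality: P(|X − μ| ≥ t) ≤ Var(X)/t² = 236/6724 = 0.0351.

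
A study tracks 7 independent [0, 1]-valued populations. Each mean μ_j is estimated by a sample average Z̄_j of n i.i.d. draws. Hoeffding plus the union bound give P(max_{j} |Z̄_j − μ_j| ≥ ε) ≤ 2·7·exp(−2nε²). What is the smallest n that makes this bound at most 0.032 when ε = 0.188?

Need 2·7·exp(−2nε²) ≤ 0.032, i.e. exp(−2nε²) ≤ 0.032/14.
So 2nε² ≥ ln(14/0.032) = 6.081077.
Hence n ≥ 6.081077/(2·0.188²) = 86.027.
The smallest integer n is 87.

87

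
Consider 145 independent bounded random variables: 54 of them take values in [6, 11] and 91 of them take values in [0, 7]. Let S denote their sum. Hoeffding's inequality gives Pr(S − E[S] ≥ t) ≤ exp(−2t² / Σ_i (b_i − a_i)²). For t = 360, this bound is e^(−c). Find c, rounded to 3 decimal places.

Σ(b_i − a_i)² = 54·5² + 91·7² = 5809.
c = 2t² / 5809 = 2·360² / 5809 = 44.6204.

44.620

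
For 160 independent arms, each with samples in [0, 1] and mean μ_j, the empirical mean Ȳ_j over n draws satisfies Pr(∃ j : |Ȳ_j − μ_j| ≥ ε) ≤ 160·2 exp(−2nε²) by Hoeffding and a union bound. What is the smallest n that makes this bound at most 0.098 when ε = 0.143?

198

Need 2·160·exp(−2nε²) ≤ 0.098, i.e. exp(−2nε²) ≤ 0.098/320.
So 2nε² ≥ ln(320/0.098) = 8.091109.
Hence n ≥ 8.091109/(2·0.143²) = 197.836.
The smallest integer n is 198.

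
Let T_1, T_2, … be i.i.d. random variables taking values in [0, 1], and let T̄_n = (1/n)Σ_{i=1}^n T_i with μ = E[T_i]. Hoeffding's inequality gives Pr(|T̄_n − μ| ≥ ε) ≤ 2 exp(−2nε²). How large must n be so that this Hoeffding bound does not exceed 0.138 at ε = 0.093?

Require 2·exp(−2nε²) ≤ 0.138, i.e. 2nε² ≥ ln(2/0.138) = 2.673649.
So n ≥ 2.673649 / (2·0.093²) = 154.564.
The smallest integer n is 155.

155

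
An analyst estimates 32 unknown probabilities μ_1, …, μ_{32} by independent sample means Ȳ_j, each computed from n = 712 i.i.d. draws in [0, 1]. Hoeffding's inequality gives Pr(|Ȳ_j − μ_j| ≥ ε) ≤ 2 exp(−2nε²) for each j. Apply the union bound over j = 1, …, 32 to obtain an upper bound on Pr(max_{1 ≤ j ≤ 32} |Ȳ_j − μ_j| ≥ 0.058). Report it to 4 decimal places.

Per-experiment Hoeffding bound: 2·exp(−2·712·0.058²) = 2·exp(−4.79034) = 0.016619.
Union bound over 32 events: 32·0.016619 = 0.53182.

0.5318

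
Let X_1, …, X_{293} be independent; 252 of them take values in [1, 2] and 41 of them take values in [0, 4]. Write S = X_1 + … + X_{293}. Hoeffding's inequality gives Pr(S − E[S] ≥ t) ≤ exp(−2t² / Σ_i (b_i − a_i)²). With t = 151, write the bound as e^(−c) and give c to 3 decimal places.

50.222

Σ(b_i − a_i)² = 252·1² + 41·4² = 908.
c = 2t² / 908 = 2·151² / 908 = 50.2225.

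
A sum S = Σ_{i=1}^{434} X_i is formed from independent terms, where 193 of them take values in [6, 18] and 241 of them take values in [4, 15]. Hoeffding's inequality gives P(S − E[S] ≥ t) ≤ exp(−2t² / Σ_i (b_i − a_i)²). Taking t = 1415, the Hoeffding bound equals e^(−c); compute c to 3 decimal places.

Σ(b_i − a_i)² = 193·12² + 241·11² = 56953.
c = 2t² / 56953 = 2·1415² / 56953 = 70.3115.

70.311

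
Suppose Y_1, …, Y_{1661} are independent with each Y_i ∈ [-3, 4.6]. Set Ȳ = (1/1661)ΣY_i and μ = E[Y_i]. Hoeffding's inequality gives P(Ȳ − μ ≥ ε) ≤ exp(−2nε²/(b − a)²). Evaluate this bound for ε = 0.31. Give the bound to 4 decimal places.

Exponent: 2nε²/(b − a)² = 2·1661·0.31² / 7.6² = 5.52708.
Bound = exp(−5.52708) = 0.00398.

0.0040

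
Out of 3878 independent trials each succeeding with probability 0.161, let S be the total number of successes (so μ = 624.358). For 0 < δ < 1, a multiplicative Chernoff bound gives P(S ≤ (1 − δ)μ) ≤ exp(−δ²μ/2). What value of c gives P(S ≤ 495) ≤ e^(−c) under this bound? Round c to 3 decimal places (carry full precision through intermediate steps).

Write 495 = (1 − δ)μ, so δ = 1 − 495/624.358 = 0.2071856…
Then the exponent is δ²μ/2 = (μ − 495)²/(2μ) = 13.400559.

13.401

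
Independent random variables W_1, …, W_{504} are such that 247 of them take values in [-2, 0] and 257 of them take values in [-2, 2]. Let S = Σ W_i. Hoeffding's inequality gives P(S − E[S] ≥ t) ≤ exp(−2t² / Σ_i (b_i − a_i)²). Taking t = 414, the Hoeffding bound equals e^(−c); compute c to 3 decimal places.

Σ(b_i − a_i)² = 247·2² + 257·4² = 5100.
c = 2t² / 5100 = 2·414² / 5100 = 67.2141.

67.214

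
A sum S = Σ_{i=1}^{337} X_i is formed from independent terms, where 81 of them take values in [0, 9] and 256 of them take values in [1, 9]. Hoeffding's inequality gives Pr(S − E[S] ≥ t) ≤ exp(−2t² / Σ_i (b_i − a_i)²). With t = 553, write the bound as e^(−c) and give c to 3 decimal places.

26.656

Σ(b_i − a_i)² = 81·9² + 256·8² = 22945.
c = 2t² / 22945 = 2·553² / 22945 = 26.6558.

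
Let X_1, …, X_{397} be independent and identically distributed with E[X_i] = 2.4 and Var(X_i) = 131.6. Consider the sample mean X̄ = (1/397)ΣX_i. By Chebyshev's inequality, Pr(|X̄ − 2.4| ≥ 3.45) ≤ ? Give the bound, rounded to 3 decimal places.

Var(X̄) = Var(X_i)/n = 131.6/397 = 0.33149.
Chebyshev: Pr(|X̄ − 2.4| ≥ 3.45) ≤ Var(X̄)/(3.45)² = 131.6/(397·3.45²) = 0.0279.

0.028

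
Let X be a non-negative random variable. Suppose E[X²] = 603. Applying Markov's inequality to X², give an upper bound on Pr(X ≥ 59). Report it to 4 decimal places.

Since X ≥ 0, the event {X ≥ 59} is the same as {X² ≥ 3481}.
Markov's inequality applied to X² gives Pr(X² ≥ 3481) ≤ E[X²]/3481 = 603/3481 = 0.1732.

0.1732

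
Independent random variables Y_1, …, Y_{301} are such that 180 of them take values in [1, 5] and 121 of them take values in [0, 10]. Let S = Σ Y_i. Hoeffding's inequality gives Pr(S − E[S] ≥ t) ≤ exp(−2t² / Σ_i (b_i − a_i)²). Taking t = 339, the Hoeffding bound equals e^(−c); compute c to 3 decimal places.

Σ(b_i − a_i)² = 180·4² + 121·10² = 14980.
c = 2t² / 14980 = 2·339² / 14980 = 15.3433.

15.343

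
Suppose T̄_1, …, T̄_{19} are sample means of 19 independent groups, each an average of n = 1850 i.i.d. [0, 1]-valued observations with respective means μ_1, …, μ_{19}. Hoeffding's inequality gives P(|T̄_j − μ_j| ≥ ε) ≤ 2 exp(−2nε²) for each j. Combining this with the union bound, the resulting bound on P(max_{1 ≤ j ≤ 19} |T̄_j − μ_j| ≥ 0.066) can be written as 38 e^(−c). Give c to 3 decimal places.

16.117

Union bound over the 19 events: P(max_{1 ≤ j ≤ 19} |T̄_j − μ_j| ≥ 0.066) ≤ 19·2·exp(−2nε²) = 38 exp(−2·1850·0.066²).
So c = 2·1850·0.066² = 16.1172.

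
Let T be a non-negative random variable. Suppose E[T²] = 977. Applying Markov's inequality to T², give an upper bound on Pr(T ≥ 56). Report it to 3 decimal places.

Since T ≥ 0, the event {T ≥ 56} is the same as {T² ≥ 3136}.
Markov's inequality applied to T² gives Pr(T² ≥ 3136) ≤ E[T²]/3136 = 977/3136 = 0.3115.

0.312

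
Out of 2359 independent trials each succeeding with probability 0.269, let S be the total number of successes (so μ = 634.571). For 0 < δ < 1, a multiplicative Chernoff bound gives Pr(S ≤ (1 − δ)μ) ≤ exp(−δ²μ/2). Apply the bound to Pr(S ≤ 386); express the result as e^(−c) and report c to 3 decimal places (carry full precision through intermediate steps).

Write 386 = (1 − δ)μ, so δ = 1 − 386/634.571 = 0.391715…
Then the exponent is δ²μ/2 = (μ − 386)²/(2μ) = 48.684499.

48.684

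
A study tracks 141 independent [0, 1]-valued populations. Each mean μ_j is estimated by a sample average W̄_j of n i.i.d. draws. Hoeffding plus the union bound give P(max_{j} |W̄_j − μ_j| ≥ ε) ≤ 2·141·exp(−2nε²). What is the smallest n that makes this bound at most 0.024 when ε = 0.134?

Need 2·141·exp(−2nε²) ≤ 0.024, i.e. exp(−2nε²) ≤ 0.024/282.
So 2nε² ≥ ln(282/0.024) = 9.371609.
Hence n ≥ 9.371609/(2·0.134²) = 260.960.
The smallest integer n is 261.

261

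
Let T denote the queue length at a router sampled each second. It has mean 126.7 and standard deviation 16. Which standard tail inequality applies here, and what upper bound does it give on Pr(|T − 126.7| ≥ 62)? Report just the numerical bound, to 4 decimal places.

Mean and variance are known, so Chebyshev's inequality applies.
Chebyshev: Pr(|T − μ| ≥ t) ≤ Var(T)/t².
Var(T) = σ² = 16² = 256.
Bound = 256 / 3844 = 0.0666.

0.0666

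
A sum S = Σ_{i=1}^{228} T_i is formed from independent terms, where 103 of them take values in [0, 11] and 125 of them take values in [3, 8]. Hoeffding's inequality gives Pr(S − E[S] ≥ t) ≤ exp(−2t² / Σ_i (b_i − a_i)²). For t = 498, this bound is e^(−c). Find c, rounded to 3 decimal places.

31.820

Σ(b_i − a_i)² = 103·11² + 125·5² = 15588.
c = 2t² / 15588 = 2·498² / 15588 = 31.8199.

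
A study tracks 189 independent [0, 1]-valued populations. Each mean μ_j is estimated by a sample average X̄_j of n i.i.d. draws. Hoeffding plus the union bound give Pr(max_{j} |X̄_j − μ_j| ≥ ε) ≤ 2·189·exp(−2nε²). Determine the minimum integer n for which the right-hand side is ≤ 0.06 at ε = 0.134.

Need 2·189·exp(−2nε²) ≤ 0.06, i.e. exp(−2nε²) ≤ 0.06/378.
So 2nε² ≥ ln(378/0.06) = 8.748305.
Hence n ≥ 8.748305/(2·0.134²) = 243.604.
The smallest integer n is 244.

244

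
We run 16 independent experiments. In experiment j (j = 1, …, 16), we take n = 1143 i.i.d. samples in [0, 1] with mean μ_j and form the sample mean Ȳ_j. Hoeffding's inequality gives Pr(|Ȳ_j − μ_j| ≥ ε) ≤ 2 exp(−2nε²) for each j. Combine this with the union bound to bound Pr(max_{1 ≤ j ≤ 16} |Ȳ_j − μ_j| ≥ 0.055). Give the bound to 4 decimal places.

Per-experiment Hoeffding bound: 2·exp(−2·1143·0.055²) = 2·exp(−6.91515) = 0.0019853.
Union bound over 16 events: 16·0.0019853 = 0.03176.

0.0318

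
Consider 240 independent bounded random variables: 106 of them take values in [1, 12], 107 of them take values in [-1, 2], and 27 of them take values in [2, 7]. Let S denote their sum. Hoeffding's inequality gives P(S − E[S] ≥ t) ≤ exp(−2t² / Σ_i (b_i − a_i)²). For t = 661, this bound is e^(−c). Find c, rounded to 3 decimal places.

Σ(b_i − a_i)² = 106·11² + 107·3² + 27·5² = 14464.
c = 2t² / 14464 = 2·661² / 14464 = 60.4150.

60.415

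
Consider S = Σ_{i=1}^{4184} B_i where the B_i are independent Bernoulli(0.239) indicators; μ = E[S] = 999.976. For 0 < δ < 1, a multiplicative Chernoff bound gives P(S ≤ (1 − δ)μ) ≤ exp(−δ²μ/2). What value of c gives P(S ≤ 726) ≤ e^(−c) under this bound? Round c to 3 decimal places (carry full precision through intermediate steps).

Write 726 = (1 − δ)μ, so δ = 1 − 726/999.976 = 0.2739826…
Then the exponent is δ²μ/2 = (μ − 726)²/(2μ) = 37.532325.

37.532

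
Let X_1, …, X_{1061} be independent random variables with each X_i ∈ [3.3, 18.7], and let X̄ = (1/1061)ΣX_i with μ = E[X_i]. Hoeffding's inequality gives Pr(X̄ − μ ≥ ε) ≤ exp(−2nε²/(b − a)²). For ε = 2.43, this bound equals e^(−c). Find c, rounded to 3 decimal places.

52.834

c = 2nε²/(b − a)² = 2·1061·2.43² / 15.4² = 52.8344.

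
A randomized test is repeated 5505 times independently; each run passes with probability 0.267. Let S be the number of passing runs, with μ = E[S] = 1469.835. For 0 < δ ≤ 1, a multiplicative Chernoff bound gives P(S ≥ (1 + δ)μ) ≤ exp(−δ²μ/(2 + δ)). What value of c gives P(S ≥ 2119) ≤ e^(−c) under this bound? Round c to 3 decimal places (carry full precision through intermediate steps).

Write 2119 = (1 + δ)μ, so δ = 2119/1469.835 − 1 = 0.4416584…
Then the exponent is δ²μ/(2 + δ) = (2119 − μ)² / (μ·(2 + δ)) = 117.423954.

117.424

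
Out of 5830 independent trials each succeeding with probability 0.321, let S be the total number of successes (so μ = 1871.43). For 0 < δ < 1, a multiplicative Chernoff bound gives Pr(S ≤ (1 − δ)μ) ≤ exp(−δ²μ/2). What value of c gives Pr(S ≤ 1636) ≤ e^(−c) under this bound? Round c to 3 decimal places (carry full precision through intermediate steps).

Write 1636 = (1 − δ)μ, so δ = 1 − 1636/1871.43 = 0.1258022…
Then the exponent is δ²μ/2 = (μ − 1636)²/(2μ) = 14.808805.

14.809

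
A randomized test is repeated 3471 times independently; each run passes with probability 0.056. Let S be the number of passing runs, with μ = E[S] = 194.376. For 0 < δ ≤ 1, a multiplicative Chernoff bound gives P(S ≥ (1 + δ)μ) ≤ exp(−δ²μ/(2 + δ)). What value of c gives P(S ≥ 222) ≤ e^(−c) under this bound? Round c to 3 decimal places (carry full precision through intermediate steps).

1.833

Write 222 = (1 + δ)μ, so δ = 222/194.376 − 1 = 0.1421163…
Then the exponent is δ²μ/(2 + δ) = (222 − μ)² / (μ·(2 + δ)) = 1.832683.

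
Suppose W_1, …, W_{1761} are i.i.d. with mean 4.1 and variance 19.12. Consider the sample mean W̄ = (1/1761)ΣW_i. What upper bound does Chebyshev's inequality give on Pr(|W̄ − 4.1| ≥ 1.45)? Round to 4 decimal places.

Var(W̄) = Var(W_i)/n = 19.12/1761 = 0.010857.
Chebyshev: Pr(|W̄ − 4.1| ≥ 1.45) ≤ Var(W̄)/(1.45)² = 19.12/(1761·1.45²) = 0.0052.

0.0052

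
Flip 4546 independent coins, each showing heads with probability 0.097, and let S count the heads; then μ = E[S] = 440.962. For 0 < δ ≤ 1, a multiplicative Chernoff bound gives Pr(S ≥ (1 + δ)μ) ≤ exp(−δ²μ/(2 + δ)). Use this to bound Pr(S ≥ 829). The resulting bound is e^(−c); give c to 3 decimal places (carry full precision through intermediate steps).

118.565

Write 829 = (1 + δ)μ, so δ = 829/440.962 − 1 = 0.8799806…
Then the exponent is δ²μ/(2 + δ) = (829 − μ)² / (μ·(2 + δ)) = 118.565350.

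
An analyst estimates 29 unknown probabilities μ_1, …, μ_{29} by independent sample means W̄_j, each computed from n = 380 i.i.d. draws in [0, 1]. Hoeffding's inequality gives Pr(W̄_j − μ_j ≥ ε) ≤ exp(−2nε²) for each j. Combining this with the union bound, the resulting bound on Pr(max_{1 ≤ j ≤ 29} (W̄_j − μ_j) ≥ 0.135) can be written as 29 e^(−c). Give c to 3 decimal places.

Union bound over the 29 events: Pr(max_{1 ≤ j ≤ 29} (W̄_j − μ_j) ≥ 0.135) ≤ 29·exp(−2nε²) = 29 exp(−2·380·0.135²).
So c = 2·380·0.135² = 13.8510.

13.851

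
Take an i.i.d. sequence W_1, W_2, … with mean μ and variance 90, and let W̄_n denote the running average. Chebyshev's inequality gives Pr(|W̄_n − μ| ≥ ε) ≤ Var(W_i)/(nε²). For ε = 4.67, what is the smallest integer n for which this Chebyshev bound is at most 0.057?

73

Require 90/(n·4.67²) ≤ 0.057, i.e. n ≥ 90/(0.057·4.67²) = 72.399.
The smallest integer n is 73.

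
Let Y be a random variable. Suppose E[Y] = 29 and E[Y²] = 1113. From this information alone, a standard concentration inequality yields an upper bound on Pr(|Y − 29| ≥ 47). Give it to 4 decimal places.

0.1231

The first two moments determine the variance, so Chebyshev's inequality is the sharpest standard bound available.
Var(Y) = E[Y²] − (E[Y])² = 1113 − 841 = 272.
Chebyshev's inequality: Pr(|Y − μ| ≥ t) ≤ Var(Y)/t² = 272/2209 = 0.1231.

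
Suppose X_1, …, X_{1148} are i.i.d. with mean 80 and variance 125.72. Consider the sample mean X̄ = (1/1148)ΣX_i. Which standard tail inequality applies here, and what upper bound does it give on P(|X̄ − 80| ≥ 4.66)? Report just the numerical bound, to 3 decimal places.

0.005

With mean and variance of each term known, Chebyshev's inequality bounds the deviation of the sum (or sample mean).
Var(X̄) = Var(X_i)/n = 125.72/1148 = 0.10951.
Chebyshev: P(|X̄ − 80| ≥ 4.66) ≤ Var(X̄)/(4.66)² = 125.72/(1148·4.66²) = 0.0050.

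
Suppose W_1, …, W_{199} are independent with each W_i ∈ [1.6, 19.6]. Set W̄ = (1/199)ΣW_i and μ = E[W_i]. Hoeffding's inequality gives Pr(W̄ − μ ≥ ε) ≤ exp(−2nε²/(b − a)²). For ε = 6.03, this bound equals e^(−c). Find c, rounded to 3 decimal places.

c = 2nε²/(b − a)² = 2·199·6.03² / 18² = 44.6656.

44.666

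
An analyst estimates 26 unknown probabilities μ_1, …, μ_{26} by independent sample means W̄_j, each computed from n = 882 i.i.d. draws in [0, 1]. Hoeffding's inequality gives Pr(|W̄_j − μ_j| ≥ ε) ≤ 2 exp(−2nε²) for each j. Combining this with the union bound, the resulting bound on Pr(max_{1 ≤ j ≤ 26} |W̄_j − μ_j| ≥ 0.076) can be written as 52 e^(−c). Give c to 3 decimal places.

Union bound over the 26 events: Pr(max_{1 ≤ j ≤ 26} |W̄_j − μ_j| ≥ 0.076) ≤ 26·2·exp(−2nε²) = 52 exp(−2·882·0.076²).
So c = 2·882·0.076² = 10.1889.

10.189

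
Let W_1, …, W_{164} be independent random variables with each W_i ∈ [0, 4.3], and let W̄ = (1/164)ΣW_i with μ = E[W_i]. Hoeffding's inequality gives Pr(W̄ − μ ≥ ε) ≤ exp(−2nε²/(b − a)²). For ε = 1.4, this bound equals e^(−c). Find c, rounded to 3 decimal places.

c = 2nε²/(b − a)² = 2·164·1.4² / 4.3² = 34.7691.

34.769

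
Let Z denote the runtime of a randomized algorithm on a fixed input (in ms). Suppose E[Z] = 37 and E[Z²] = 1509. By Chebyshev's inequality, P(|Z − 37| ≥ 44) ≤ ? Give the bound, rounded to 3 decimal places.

Var(Z) = E[Z²] − (E[Z])² = 1509 − 1369 = 140.
Chebyshev's inequality: P(|Z − μ| ≥ t) ≤ Var(Z)/t² = 140/1936 = 0.0723.

0.072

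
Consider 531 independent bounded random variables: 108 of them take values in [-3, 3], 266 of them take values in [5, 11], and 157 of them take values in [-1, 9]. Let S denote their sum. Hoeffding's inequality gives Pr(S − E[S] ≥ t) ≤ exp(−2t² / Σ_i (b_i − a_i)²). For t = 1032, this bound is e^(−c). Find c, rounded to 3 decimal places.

73.037

Σ(b_i − a_i)² = 108·6² + 266·6² + 157·10² = 29164.
c = 2t² / 29164 = 2·1032² / 29164 = 73.0369.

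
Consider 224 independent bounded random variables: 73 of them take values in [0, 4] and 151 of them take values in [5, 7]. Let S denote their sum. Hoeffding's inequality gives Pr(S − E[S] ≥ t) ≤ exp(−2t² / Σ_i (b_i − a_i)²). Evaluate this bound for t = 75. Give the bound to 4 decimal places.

0.0017

Σ(b_i − a_i)² = 73·4² + 151·2² = 1772.
Exponent = 2·75² / 1772 = 6.34876.
Bound = exp(−6.34876) = 0.00175.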